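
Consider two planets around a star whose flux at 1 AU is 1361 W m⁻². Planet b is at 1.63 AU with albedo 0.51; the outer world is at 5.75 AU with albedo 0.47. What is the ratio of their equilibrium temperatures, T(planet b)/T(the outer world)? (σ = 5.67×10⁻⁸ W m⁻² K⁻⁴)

T_eq = [S₀(1−A)/(4σd²)]^(1/4), so T ∝ (1−A)^(1/4) / √d.
T₁ = [1361×0.49/(4×5.67×10⁻⁸×1.63²)]^(1/4) = 182.39 K.
T₂ = [1361×0.53/(4×5.67×10⁻⁸×5.75²)]^(1/4) = 99.04 K.

T₁/T₂ ≈ 1.842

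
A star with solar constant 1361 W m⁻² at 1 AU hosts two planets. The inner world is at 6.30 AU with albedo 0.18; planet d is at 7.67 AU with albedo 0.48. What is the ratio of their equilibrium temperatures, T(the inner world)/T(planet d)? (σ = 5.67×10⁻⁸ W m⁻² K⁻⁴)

T₁/T₂ ≈ 1.236

T_eq = [S₀(1−A)/(4σd²)]^(1/4), so T ∝ (1−A)^(1/4) / √d.
T₁ = [1361×0.82/(4×5.67×10⁻⁸×6.30²)]^(1/4) = 105.52 K.
T₂ = [1361×0.52/(4×5.67×10⁻⁸×7.67²)]^(1/4) = 85.34 K.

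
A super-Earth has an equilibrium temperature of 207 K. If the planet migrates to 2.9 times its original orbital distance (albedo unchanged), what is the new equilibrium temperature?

T_eq ≈ 122 K

T_eq ∝ L^(1/4) · d^(−1/2).
T′ = 207 / 2.9^(1/2) = 122 K.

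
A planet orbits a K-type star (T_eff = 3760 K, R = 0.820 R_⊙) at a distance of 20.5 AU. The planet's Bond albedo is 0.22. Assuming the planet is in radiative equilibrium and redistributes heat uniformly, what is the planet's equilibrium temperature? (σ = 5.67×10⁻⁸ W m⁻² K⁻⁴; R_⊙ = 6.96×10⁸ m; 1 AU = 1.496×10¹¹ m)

R_⋆ = 0.820 × 6.96×10⁸ = 5.71×10⁸ m.
d = 20.5 AU = 3.07×10¹² m.
L = 4πR_⋆²σT_⋆⁴ = 4π(5.71×10⁸)² × 5.67×10⁻⁸ × (3760)⁴ = 4.64×10²⁵ W.
S = L/(4πd²) = 0.392 W m⁻².
Energy balance: absorbed = emitted ⇒ πR²·S(1−A) = 4πR²·σT_eq⁴, so T_eq⁴ = S(1−A)/(4σ).
T_eq = [0.392 × 0.78 / (4 × 5.67×10⁻⁸)]^(1/4) = (1.35×10⁶)^(1/4) = 34.1 K.

T_eq ≈ 34.1 K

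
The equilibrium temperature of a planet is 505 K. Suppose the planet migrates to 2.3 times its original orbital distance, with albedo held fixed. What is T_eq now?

T_eq ∝ L^(1/4) · d^(−1/2).
T′ = 505 / 2.3^(1/2) = 333 K.

T_eq ≈ 333 K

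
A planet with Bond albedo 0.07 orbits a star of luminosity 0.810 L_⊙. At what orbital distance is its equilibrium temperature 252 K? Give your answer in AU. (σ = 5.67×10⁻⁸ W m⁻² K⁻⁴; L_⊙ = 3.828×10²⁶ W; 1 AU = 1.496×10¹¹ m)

L = 0.810 × 3.828×10²⁶ = 3.10×10²⁶ W.
From T_eq⁴ = L(1−A)/(16πσd²): d = √[L(1−A)/(16πσT_eq⁴)].
d = √[3.10×10²⁶ × 0.93 / (16π × 5.67×10⁻⁸ × (252)⁴)] = 1.58×10¹¹ m = 1.06 AU.

d ≈ 1.06 AU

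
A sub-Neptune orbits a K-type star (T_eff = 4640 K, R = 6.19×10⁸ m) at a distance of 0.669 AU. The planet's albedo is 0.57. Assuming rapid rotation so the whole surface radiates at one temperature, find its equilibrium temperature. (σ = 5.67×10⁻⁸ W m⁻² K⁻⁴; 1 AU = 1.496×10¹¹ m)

d = 0.669 AU = 1.00×10¹¹ m.
L = 4πR_⋆²σT_⋆⁴ = 4π(6.19×10⁸)² × 5.67×10⁻⁸ × (4640)⁴ = 1.27×10²⁶ W.
S = L/(4πd²) = 1010 W m⁻².
Energy balance: absorbed = emitted ⇒ πR²·S(1−A) = 4πR²·σT_eq⁴, so T_eq⁴ = S(1−A)/(4σ).
T_eq = [1010 × 0.43 / (4 × 5.67×10⁻⁸)]^(1/4) = (1.91×10⁹)^(1/4) = 209 K.

T_eq ≈ 209 K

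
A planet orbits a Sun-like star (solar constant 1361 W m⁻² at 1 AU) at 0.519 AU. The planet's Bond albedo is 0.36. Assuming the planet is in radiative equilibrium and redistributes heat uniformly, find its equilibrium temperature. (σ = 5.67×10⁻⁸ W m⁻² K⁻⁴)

T_eq ≈ 346 K

Flux at 0.519 AU: S = 1361/0.519² = 5050 W m⁻².
Energy balance: absorbed = emitted ⇒ πR²·S(1−A) = 4πR²·σT_eq⁴, so T_eq⁴ = S(1−A)/(4σ).
T_eq = [5050 × 0.64 / (4 × 5.67×10⁻⁸)]^(1/4) = (1.43×10¹⁰)^(1/4) = 346 K.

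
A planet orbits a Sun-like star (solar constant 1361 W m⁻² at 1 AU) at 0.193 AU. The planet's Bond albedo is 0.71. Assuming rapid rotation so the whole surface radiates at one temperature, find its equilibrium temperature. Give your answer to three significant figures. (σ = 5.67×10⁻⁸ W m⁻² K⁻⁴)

T_eq ≈ 465 K

Flux at 0.193 AU: S = 1361/0.193² = 3.65×10⁴ W m⁻².
Energy balance: absorbed = emitted ⇒ πR²·S(1−A) = 4πR²·σT_eq⁴, so T_eq⁴ = S(1−A)/(4σ).
T_eq = [3.65×10⁴ × 0.29 / (4 × 5.67×10⁻⁸)]^(1/4) = (4.67×10¹⁰)^(1/4) = 465 K.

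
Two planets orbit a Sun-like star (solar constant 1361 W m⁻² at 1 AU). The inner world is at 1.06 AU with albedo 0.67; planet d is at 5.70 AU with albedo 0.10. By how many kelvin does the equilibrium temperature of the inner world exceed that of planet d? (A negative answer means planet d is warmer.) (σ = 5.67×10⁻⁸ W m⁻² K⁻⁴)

ΔT ≈ 91.3 K

T_eq = [S₀(1−A)/(4σd²)]^(1/4), so T ∝ (1−A)^(1/4) / √d.
T₁ = [1361×0.33/(4×5.67×10⁻⁸×1.06²)]^(1/4) = 204.89 K.
T₂ = [1361×0.90/(4×5.67×10⁻⁸×5.70²)]^(1/4) = 113.55 K.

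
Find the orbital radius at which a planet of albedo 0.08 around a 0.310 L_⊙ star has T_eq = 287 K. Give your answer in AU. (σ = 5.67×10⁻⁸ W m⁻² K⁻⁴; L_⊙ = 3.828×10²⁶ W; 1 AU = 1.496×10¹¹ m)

d ≈ 0.502 AU

L = 0.310 × 3.828×10²⁶ = 1.19×10²⁶ W.
From T_eq⁴ = L(1−A)/(16πσd²): d = √[L(1−A)/(16πσT_eq⁴)].
d = √[1.19×10²⁶ × 0.92 / (16π × 5.67×10⁻⁸ × (287)⁴)] = 7.51×10¹⁰ m = 0.502 AU.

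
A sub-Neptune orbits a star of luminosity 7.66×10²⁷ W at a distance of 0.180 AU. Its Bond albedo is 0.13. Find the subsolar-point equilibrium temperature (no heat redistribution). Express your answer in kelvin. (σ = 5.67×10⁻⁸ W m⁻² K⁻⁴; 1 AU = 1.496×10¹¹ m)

d = 0.180 AU = 2.69×10¹⁰ m.
Flux: S = L/(4πd²) = 7.66×10²⁷/(4π×(2.69×10¹⁰)²) = 8.41×10⁵ W m⁻².
At the subsolar point the surface absorbs S(1−A) and emits σT⁴ per unit area — no factor of 4, since only the local patch is in balance.
T = [8.41×10⁵ × 0.87 / 5.67×10⁻⁸]^(1/4) = (1.29×10¹³)^(1/4) = 1900 K.

T_ss ≈ 1900 K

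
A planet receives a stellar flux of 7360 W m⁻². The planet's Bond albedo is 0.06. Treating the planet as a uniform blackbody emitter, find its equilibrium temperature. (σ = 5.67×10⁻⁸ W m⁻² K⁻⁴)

T_eq ≈ 418 K

Energy balance: absorbed = emitted ⇒ πR²·S(1−A) = 4πR²·σT_eq⁴, so T_eq⁴ = S(1−A)/(4σ).
T_eq = [7360 × 0.94 / (4 × 5.67×10⁻⁸)]^(1/4) = (3.05×10¹⁰)^(1/4) = 418 K.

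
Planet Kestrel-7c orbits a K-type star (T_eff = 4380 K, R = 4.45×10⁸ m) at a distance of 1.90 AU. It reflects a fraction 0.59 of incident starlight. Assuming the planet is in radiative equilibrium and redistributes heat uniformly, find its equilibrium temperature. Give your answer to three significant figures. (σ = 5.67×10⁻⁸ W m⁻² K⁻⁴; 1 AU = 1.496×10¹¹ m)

d = 1.90 AU = 2.84×10¹¹ m.
L = 4πR_⋆²σT_⋆⁴ = 4π(4.45×10⁸)² × 5.67×10⁻⁸ × (4380)⁴ = 5.19×10²⁵ W.
S = L/(4πd²) = 51.1 W m⁻².
Energy balance: absorbed = emitted ⇒ πR²·S(1−A) = 4πR²·σT_eq⁴, so T_eq⁴ = S(1−A)/(4σ).
T_eq = [51.1 × 0.41 / (4 × 5.67×10⁻⁸)]^(1/4) = (9.25×10⁷)^(1/4) = 98.1 K.

T_eq ≈ 98.1 K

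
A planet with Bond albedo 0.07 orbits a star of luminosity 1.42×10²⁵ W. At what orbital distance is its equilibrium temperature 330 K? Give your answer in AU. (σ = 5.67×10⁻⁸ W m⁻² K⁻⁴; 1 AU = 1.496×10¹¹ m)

From T_eq⁴ = L(1−A)/(16πσd²): d = √[L(1−A)/(16πσT_eq⁴)].
d = √[1.42×10²⁵ × 0.93 / (16π × 5.67×10⁻⁸ × (330)⁴)] = 1.98×10¹⁰ m = 0.132 AU.

d ≈ 0.132 AU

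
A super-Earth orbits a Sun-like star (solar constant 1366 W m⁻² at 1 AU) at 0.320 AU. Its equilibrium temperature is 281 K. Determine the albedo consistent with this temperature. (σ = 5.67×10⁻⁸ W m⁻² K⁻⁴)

Flux at 0.320 AU: S = 1366/0.320² = 1.33×10⁴ W m⁻².
From T_eq⁴ = S(1−A)/(4σ): 1−A = 4σT_eq⁴/S.
1−A = 4 × 5.67×10⁻⁸ × (281)⁴ / 1.33×10⁴ = 0.106.

A ≈ 0.89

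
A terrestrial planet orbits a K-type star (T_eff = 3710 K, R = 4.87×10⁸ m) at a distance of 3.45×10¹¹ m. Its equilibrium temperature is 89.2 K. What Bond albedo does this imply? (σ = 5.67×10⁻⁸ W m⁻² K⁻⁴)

A ≈ 0.33

L = 4πR_⋆²σT_⋆⁴ = 4π(4.87×10⁸)² × 5.67×10⁻⁸ × (3710)⁴ = 3.20×10²⁵ W.
S = L/(4πd²) = 21.4 W m⁻².
From T_eq⁴ = S(1−A)/(4σ): 1−A = 4σT_eq⁴/S.
1−A = 4 × 5.67×10⁻⁸ × (89.2)⁴ / 21.4 = 0.671.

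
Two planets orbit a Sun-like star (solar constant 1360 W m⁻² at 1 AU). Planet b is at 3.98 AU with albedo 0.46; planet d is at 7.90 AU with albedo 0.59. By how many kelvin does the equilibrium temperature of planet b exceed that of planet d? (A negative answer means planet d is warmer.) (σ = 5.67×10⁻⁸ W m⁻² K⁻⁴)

ΔT ≈ 40.3 K

T_eq = [S₀(1−A)/(4σd²)]^(1/4), so T ∝ (1−A)^(1/4) / √d.
T₁ = [1360×0.54/(4×5.67×10⁻⁸×3.98²)]^(1/4) = 119.57 K.
T₂ = [1360×0.41/(4×5.67×10⁻⁸×7.90²)]^(1/4) = 79.22 K.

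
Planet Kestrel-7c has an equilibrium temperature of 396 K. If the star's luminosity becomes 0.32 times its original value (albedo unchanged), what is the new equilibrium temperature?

T_eq ≈ 298 K

T_eq ∝ L^(1/4) · d^(−1/2).
T′ = 396 × 0.32^(1/4) = 298 K.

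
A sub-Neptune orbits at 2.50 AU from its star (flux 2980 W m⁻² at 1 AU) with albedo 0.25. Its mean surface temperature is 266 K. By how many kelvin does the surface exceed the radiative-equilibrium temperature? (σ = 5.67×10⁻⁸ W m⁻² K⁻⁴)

ΔT ≈ 66.7 K

S = 2980/2.50² = 476.8 W m⁻².
T_eq = [S(1−A)/(4σ)]^(1/4) = [476.8×0.75/(4×5.67×10⁻⁸)]^(1/4) = 199.3 K.
ΔT = T_surf − T_eq = 266 − 199.3.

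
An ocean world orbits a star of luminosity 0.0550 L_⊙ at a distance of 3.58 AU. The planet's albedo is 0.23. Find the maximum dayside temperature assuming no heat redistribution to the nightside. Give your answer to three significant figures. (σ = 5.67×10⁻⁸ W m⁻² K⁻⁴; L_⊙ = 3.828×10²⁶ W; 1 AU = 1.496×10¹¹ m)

d = 3.58 AU = 5.36×10¹¹ m.
L = 0.0550 × 3.828×10²⁶ = 2.11×10²⁵ W.
Flux: S = L/(4πd²) = 2.11×10²⁵/(4π×(5.36×10¹¹)²) = 5.84 W m⁻².
With no redistribution each surface element balances locally: S(1−A) = σT⁴.
T = [5.84 × 0.77 / 5.67×10⁻⁸]^(1/4) = (7.93×10⁷)^(1/4) = 94.4 K.

T_ss ≈ 94.4 K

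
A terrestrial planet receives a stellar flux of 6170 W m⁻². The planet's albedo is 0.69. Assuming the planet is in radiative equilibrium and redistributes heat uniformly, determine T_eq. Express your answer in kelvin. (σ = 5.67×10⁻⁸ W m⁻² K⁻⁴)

Energy balance: absorbed = emitted ⇒ πR²·S(1−A) = 4πR²·σT_eq⁴, so T_eq⁴ = S(1−A)/(4σ).
T_eq = [6170 × 0.31 / (4 × 5.67×10⁻⁸)]^(1/4) = (8.43×10⁹)^(1/4) = 303 K.

T_eq ≈ 303 K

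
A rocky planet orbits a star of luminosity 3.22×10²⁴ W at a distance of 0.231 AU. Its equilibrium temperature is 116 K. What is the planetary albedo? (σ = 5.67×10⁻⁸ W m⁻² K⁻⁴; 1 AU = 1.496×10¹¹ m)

d = 0.231 AU = 3.46×10¹⁰ m.
Flux: S = L/(4πd²) = 3.22×10²⁴/(4π×(3.46×10¹⁰)²) = 215 W m⁻².
From T_eq⁴ = S(1−A)/(4σ): 1−A = 4σT_eq⁴/S.
1−A = 4 × 5.67×10⁻⁸ × (116)⁴ / 215 = 0.191.

A ≈ 0.81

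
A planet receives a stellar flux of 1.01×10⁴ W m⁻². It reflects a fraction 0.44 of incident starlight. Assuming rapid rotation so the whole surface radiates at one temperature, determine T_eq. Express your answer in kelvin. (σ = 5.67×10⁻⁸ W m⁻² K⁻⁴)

Energy balance: absorbed = emitted ⇒ πR²·S(1−A) = 4πR²·σT_eq⁴, so T_eq⁴ = S(1−A)/(4σ).
T_eq = [1.01×10⁴ × 0.56 / (4 × 5.67×10⁻⁸)]^(1/4) = (2.49×10¹⁰)^(1/4) = 397 K.

T_eq ≈ 397 K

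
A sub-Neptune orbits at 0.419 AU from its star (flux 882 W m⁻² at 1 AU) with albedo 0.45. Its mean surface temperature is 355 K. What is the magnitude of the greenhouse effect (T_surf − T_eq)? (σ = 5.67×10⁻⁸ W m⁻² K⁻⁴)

S = 882/0.419² = 5024 W m⁻².
T_eq = [S(1−A)/(4σ)]^(1/4) = [5024×0.55/(4×5.67×10⁻⁸)]^(1/4) = 332.2 K.
ΔT = T_surf − T_eq = 355 − 332.2.

ΔT ≈ 22.8 K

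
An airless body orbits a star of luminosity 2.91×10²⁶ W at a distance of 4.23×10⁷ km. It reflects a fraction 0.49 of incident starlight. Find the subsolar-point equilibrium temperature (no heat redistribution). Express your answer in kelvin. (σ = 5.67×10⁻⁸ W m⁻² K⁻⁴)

T_ss ≈ 584 K

d = 4.23×10⁷ km = 4.23×10¹⁰ m.
Flux: S = L/(4πd²) = 2.91×10²⁶/(4π×(4.23×10¹⁰)²) = 1.29×10⁴ W m⁻².
At the subsolar point the surface absorbs S(1−A) and emits σT⁴ per unit area — no factor of 4, since only the local patch is in balance.
T = [1.29×10⁴ × 0.51 / 5.67×10⁻⁸]^(1/4) = (1.16×10¹¹)^(1/4) = 584 K.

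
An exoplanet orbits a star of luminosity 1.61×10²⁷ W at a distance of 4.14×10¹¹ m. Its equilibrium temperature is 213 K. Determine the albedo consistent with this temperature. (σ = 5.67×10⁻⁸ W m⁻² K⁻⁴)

A ≈ 0.38

Flux: S = L/(4πd²) = 1.61×10²⁷/(4π×(4.14×10¹¹)²) = 748 W m⁻².
From T_eq⁴ = S(1−A)/(4σ): 1−A = 4σT_eq⁴/S.
1−A = 4 × 5.67×10⁻⁸ × (213)⁴ / 748 = 0.625.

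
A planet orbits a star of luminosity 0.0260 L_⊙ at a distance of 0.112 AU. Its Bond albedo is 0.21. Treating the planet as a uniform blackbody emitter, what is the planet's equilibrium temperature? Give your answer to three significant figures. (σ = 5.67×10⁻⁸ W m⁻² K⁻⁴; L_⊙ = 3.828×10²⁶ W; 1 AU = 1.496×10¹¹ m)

T_eq ≈ 315 K

d = 0.112 AU = 1.68×10¹⁰ m.
L = 0.0260 × 3.828×10²⁶ = 9.95×10²⁴ W.
Flux: S = L/(4πd²) = 9.95×10²⁴/(4π×(1.68×10¹⁰)²) = 2820 W m⁻².
Energy balance: absorbed = emitted ⇒ πR²·S(1−A) = 4πR²·σT_eq⁴, so T_eq⁴ = S(1−A)/(4σ).
T_eq = [2820 × 0.79 / (4 × 5.67×10⁻⁸)]^(1/4) = (9.83×10⁹)^(1/4) = 315 K.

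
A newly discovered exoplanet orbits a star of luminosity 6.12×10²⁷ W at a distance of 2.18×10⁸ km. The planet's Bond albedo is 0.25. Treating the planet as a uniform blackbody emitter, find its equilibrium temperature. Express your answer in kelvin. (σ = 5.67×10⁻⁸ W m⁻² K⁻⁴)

d = 2.18×10⁸ km = 2.18×10¹¹ m.
Flux: S = L/(4πd²) = 6.12×10²⁷/(4π×(2.18×10¹¹)²) = 1.02×10⁴ W m⁻².
Energy balance: absorbed = emitted ⇒ πR²·S(1−A) = 4πR²·σT_eq⁴, so T_eq⁴ = S(1−A)/(4σ).
T_eq = [1.02×10⁴ × 0.75 / (4 × 5.67×10⁻⁸)]^(1/4) = (3.39×10¹⁰)^(1/4) = 429 K.

T_eq ≈ 429 K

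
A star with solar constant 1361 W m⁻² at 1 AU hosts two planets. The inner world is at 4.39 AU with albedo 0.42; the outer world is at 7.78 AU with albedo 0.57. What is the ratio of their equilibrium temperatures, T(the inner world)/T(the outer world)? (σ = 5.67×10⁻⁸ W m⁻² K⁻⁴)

T₁/T₂ ≈ 1.435

T_eq = [S₀(1−A)/(4σd²)]^(1/4), so T ∝ (1−A)^(1/4) / √d.
T₁ = [1361×0.58/(4×5.67×10⁻⁸×4.39²)]^(1/4) = 115.93 K.
T₂ = [1361×0.43/(4×5.67×10⁻⁸×7.78²)]^(1/4) = 80.80 K.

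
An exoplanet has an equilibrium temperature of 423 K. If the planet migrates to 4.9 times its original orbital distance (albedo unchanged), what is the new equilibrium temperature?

T_eq ∝ L^(1/4) · d^(−1/2).
T′ = 423 / 4.9^(1/2) = 191 K.

T_eq ≈ 191 K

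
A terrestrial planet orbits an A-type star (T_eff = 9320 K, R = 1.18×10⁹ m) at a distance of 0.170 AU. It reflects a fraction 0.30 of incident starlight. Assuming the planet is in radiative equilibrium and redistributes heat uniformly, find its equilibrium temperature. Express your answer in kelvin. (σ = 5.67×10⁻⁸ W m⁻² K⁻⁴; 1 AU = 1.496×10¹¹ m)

T_eq ≈ 1300 K

d = 0.170 AU = 2.54×10¹⁰ m.
L = 4πR_⋆²σT_⋆⁴ = 4π(1.18×10⁹)² × 5.67×10⁻⁸ × (9320)⁴ = 7.49×10²⁷ W.
S = L/(4πd²) = 9.21×10⁵ W m⁻².
Energy balance: absorbed = emitted ⇒ πR²·S(1−A) = 4πR²·σT_eq⁴, so T_eq⁴ = S(1−A)/(4σ).
T_eq = [9.21×10⁵ × 0.70 / (4 × 5.67×10⁻⁸)]^(1/4) = (2.84×10¹²)^(1/4) = 1300 K.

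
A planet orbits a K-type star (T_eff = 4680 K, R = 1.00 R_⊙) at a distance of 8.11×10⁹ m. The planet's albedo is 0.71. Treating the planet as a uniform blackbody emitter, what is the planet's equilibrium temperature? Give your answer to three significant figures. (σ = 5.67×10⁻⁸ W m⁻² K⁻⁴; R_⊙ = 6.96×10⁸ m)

R_⋆ = 1.00 × 6.96×10⁸ = 6.96×10⁸ m.
L = 4πR_⋆²σT_⋆⁴ = 4π(6.96×10⁸)² × 5.67×10⁻⁸ × (4680)⁴ = 1.66×10²⁶ W.
S = L/(4πd²) = 2.00×10⁵ W m⁻².
Energy balance: absorbed = emitted ⇒ πR²·S(1−A) = 4πR²·σT_eq⁴, so T_eq⁴ = S(1−A)/(4σ).
T_eq = [2.00×10⁵ × 0.29 / (4 × 5.67×10⁻⁸)]^(1/4) = (2.56×10¹¹)^(1/4) = 711 K.

T_eq ≈ 711 K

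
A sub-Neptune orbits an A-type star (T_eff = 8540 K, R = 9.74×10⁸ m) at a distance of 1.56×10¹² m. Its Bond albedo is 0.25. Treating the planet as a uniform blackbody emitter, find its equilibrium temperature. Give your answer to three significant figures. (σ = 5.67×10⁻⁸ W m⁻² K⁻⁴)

L = 4πR_⋆²σT_⋆⁴ = 4π(9.74×10⁸)² × 5.67×10⁻⁸ × (8540)⁴ = 3.60×10²⁷ W.
S = L/(4πd²) = 118 W m⁻².
Energy balance: absorbed = emitted ⇒ πR²·S(1−A) = 4πR²·σT_eq⁴, so T_eq⁴ = S(1−A)/(4σ).
T_eq = [118 × 0.75 / (4 × 5.67×10⁻⁸)]^(1/4) = (3.89×10⁸)^(1/4) = 140 K.

T_eq ≈ 140 K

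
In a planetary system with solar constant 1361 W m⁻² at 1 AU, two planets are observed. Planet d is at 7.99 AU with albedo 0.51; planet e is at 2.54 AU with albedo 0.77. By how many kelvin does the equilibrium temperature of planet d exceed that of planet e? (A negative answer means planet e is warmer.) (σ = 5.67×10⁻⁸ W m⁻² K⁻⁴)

T_eq = [S₀(1−A)/(4σd²)]^(1/4), so T ∝ (1−A)^(1/4) / √d.
T₁ = [1361×0.49/(4×5.67×10⁻⁸×7.99²)]^(1/4) = 82.38 K.
T₂ = [1361×0.23/(4×5.67×10⁻⁸×2.54²)]^(1/4) = 120.94 K.

ΔT ≈ -38.6 K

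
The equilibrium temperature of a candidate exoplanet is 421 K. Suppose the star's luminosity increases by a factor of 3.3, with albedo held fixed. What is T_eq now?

T_eq ≈ 567 K

T_eq ∝ L^(1/4) · d^(−1/2).
T′ = 421 × 3.3^(1/4) = 567 K.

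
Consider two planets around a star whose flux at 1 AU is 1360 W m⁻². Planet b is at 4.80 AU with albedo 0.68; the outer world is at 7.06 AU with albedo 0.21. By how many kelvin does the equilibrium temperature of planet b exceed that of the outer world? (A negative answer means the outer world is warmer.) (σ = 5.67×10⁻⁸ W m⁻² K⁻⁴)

T_eq = [S₀(1−A)/(4σd²)]^(1/4), so T ∝ (1−A)^(1/4) / √d.
T₁ = [1360×0.32/(4×5.67×10⁻⁸×4.80²)]^(1/4) = 95.53 K.
T₂ = [1360×0.79/(4×5.67×10⁻⁸×7.06²)]^(1/4) = 98.74 K.

ΔT ≈ -3.2 K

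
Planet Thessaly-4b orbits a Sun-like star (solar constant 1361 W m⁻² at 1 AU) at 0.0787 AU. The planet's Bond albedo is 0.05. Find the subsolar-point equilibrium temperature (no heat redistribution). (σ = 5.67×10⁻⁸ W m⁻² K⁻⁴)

T_ss ≈ 1390 K

Flux at 0.0787 AU: S = 1361/0.0787² = 2.20×10⁵ W m⁻².
At the subsolar point the surface absorbs S(1−A) and emits σT⁴ per unit area — no factor of 4, since only the local patch is in balance.
T = [2.20×10⁵ × 0.95 / 5.67×10⁻⁸]^(1/4) = (3.68×10¹²)^(1/4) = 1390 K.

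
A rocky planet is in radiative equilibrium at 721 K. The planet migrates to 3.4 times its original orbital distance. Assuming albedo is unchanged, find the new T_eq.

T_eq ≈ 391 K

T_eq ∝ L^(1/4) · d^(−1/2).
T′ = 721 / 3.4^(1/2) = 391 K.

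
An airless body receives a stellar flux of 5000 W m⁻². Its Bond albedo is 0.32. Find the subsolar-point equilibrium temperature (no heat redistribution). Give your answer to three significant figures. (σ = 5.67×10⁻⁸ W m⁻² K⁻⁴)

At the subsolar point the surface absorbs S(1−A) and emits σT⁴ per unit area — no factor of 4, since only the local patch is in balance.
T = [5000 × 0.68 / 5.67×10⁻⁸]^(1/4) = (6.00×10¹⁰)^(1/4) = 495 K.

T_ss ≈ 495 K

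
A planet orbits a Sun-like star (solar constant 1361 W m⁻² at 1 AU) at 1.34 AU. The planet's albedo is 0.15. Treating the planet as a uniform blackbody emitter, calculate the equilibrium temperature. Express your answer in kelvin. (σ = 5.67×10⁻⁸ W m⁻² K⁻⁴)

Flux at 1.34 AU: S = 1361/1.34² = 758 W m⁻².
Energy balance: absorbed = emitted ⇒ πR²·S(1−A) = 4πR²·σT_eq⁴, so T_eq⁴ = S(1−A)/(4σ).
T_eq = [758 × 0.85 / (4 × 5.67×10⁻⁸)]^(1/4) = (2.84×10⁹)^(1/4) = 231 K.

T_eq ≈ 231 K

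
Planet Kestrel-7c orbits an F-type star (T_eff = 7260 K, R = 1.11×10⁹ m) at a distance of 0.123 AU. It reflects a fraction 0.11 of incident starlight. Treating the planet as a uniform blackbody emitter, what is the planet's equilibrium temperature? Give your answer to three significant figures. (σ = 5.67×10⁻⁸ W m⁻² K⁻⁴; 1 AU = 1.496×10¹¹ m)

d = 0.123 AU = 1.84×10¹⁰ m.
L = 4πR_⋆²σT_⋆⁴ = 4π(1.11×10⁹)² × 5.67×10⁻⁸ × (7260)⁴ = 2.44×10²⁷ W.
S = L/(4πd²) = 5.73×10⁵ W m⁻².
Energy balance: absorbed = emitted ⇒ πR²·S(1−A) = 4πR²·σT_eq⁴, so T_eq⁴ = S(1−A)/(4σ).
T_eq = [5.73×10⁵ × 0.89 / (4 × 5.67×10⁻⁸)]^(1/4) = (2.25×10¹²)^(1/4) = 1220 K.

T_eq ≈ 1220 K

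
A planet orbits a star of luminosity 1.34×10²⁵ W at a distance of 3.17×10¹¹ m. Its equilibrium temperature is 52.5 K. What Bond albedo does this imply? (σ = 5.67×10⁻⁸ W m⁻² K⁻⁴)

Flux: S = L/(4πd²) = 1.34×10²⁵/(4π×(3.17×10¹¹)²) = 10.6 W m⁻².
From T_eq⁴ = S(1−A)/(4σ): 1−A = 4σT_eq⁴/S.
1−A = 4 × 5.67×10⁻⁸ × (52.5)⁴ / 10.6 = 0.162.

A ≈ 0.84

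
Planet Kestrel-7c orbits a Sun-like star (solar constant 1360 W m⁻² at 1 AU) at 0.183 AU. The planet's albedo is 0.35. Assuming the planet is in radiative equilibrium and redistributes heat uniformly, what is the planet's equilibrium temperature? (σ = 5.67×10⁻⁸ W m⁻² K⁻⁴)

T_eq ≈ 584 K

Flux at 0.183 AU: S = 1360/0.183² = 4.06×10⁴ W m⁻².
Energy balance: absorbed = emitted ⇒ πR²·S(1−A) = 4πR²·σT_eq⁴, so T_eq⁴ = S(1−A)/(4σ).
T_eq = [4.06×10⁴ × 0.65 / (4 × 5.67×10⁻⁸)]^(1/4) = (1.16×10¹¹)^(1/4) = 584 K.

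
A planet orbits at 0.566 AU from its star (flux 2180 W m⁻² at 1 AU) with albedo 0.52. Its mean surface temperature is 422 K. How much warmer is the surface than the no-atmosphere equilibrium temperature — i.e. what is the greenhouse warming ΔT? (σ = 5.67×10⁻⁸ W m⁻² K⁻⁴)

ΔT ≈ 75.6 K

S = 2180/0.566² = 6805 W m⁻².
T_eq = [S(1−A)/(4σ)]^(1/4) = [6805×0.48/(4×5.67×10⁻⁸)]^(1/4) = 346.4 K.
ΔT = T_surf − T_eq = 422 − 346.4.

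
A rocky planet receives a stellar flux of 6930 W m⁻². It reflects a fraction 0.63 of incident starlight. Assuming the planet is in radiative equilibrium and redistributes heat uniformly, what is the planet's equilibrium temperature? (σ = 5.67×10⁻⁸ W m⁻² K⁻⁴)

Energy balance: absorbed = emitted ⇒ πR²·S(1−A) = 4πR²·σT_eq⁴, so T_eq⁴ = S(1−A)/(4σ).
T_eq = [6930 × 0.37 / (4 × 5.67×10⁻⁸)]^(1/4) = (1.13×10¹⁰)^(1/4) = 326 K.

T_eq ≈ 326 K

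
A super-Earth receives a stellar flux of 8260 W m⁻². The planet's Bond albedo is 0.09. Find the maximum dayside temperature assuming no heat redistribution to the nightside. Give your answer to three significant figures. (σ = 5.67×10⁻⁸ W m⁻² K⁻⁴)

With no redistribution each surface element balances locally: S(1−A) = σT⁴.
T = [8260 × 0.91 / 5.67×10⁻⁸]^(1/4) = (1.33×10¹¹)^(1/4) = 603 K.

T_ss ≈ 603 K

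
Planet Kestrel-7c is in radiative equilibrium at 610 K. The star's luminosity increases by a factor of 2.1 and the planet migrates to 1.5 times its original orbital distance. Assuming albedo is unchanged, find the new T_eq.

T_eq ≈ 600 K

T_eq ∝ L^(1/4) · d^(−1/2).
T′ = 610 × 2.1^(1/4) / 1.5^(1/2) = 600 K.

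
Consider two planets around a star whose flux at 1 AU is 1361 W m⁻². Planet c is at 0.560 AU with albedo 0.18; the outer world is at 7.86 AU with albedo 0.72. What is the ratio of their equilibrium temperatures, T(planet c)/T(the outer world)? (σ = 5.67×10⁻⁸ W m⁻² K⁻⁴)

T_eq = [S₀(1−A)/(4σd²)]^(1/4), so T ∝ (1−A)^(1/4) / √d.
T₁ = [1361×0.82/(4×5.67×10⁻⁸×0.560²)]^(1/4) = 353.93 K.
T₂ = [1361×0.28/(4×5.67×10⁻⁸×7.86²)]^(1/4) = 72.22 K.

T₁/T₂ ≈ 4.901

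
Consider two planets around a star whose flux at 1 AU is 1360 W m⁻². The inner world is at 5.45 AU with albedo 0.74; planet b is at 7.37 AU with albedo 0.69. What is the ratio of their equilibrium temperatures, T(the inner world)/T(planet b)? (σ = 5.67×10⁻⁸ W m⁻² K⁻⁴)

T₁/T₂ ≈ 1.113

T_eq = [S₀(1−A)/(4σd²)]^(1/4), so T ∝ (1−A)^(1/4) / √d.
T₁ = [1360×0.26/(4×5.67×10⁻⁸×5.45²)]^(1/4) = 85.12 K.
T₂ = [1360×0.31/(4×5.67×10⁻⁸×7.37²)]^(1/4) = 76.49 K.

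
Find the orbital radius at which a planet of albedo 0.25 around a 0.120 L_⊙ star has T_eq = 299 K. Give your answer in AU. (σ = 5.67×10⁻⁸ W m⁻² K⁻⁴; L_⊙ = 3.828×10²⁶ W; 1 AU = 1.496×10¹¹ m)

d ≈ 0.260 AU

L = 0.120 × 3.828×10²⁶ = 4.59×10²⁵ W.
From T_eq⁴ = L(1−A)/(16πσd²): d = √[L(1−A)/(16πσT_eq⁴)].
d = √[4.59×10²⁵ × 0.75 / (16π × 5.67×10⁻⁸ × (299)⁴)] = 3.89×10¹⁰ m = 0.260 AU.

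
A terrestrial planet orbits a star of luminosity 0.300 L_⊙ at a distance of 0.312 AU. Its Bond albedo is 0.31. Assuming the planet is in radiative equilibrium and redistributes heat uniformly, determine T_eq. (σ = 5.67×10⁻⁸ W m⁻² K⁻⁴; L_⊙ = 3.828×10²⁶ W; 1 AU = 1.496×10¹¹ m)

d = 0.312 AU = 4.67×10¹⁰ m.
L = 0.300 × 3.828×10²⁶ = 1.15×10²⁶ W.
Flux: S = L/(4πd²) = 1.15×10²⁶/(4π×(4.67×10¹⁰)²) = 4190 W m⁻².
Energy balance: absorbed = emitted ⇒ πR²·S(1−A) = 4πR²·σT_eq⁴, so T_eq⁴ = S(1−A)/(4σ).
T_eq = [4190 × 0.69 / (4 × 5.67×10⁻⁸)]^(1/4) = (1.28×10¹⁰)^(1/4) = 336 K.

T_eq ≈ 336 K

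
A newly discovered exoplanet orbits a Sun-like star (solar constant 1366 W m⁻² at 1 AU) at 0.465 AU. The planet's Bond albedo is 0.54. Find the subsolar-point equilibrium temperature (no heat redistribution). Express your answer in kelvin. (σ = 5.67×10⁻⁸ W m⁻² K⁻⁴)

Flux at 0.465 AU: S = 1366/0.465² = 6320 W m⁻².
At the subsolar point the surface absorbs S(1−A) and emits σT⁴ per unit area — no factor of 4, since only the local patch is in balance.
T = [6320 × 0.46 / 5.67×10⁻⁸]^(1/4) = (5.13×10¹⁰)^(1/4) = 476 K.

T_ss ≈ 476 K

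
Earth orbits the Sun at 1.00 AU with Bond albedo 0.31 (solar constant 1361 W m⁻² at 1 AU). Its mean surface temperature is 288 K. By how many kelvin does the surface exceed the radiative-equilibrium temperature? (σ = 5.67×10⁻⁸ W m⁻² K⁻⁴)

ΔT ≈ 34.3 K

S = 1361/1.00² = 1361 W m⁻².
T_eq = [S(1−A)/(4σ)]^(1/4) = [1361×0.69/(4×5.67×10⁻⁸)]^(1/4) = 253.7 K.
ΔT = T_surf − T_eq = 288 − 253.7.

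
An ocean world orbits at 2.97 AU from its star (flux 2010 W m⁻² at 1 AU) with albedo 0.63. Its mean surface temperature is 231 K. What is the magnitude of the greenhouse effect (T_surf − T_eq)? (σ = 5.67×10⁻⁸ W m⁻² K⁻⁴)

ΔT ≈ 92.1 K

S = 2010/2.97² = 227.9 W m⁻².
T_eq = [S(1−A)/(4σ)]^(1/4) = [227.9×0.37/(4×5.67×10⁻⁸)]^(1/4) = 138.9 K.
ΔT = T_surf − T_eq = 231 − 138.9.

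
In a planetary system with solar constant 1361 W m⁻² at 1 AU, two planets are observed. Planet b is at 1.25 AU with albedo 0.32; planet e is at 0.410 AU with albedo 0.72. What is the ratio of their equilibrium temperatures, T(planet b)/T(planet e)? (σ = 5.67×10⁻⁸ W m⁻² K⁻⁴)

T_eq = [S₀(1−A)/(4σd²)]^(1/4), so T ∝ (1−A)^(1/4) / √d.
T₁ = [1361×0.68/(4×5.67×10⁻⁸×1.25²)]^(1/4) = 226.06 K.
T₂ = [1361×0.28/(4×5.67×10⁻⁸×0.410²)]^(1/4) = 316.19 K.

T₁/T₂ ≈ 0.715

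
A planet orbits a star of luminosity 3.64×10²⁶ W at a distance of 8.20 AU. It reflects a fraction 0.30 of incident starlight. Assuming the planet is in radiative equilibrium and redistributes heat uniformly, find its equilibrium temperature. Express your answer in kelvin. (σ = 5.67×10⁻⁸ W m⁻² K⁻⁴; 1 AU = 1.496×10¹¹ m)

d = 8.20 AU = 1.23×10¹² m.
Flux: S = L/(4πd²) = 3.64×10²⁶/(4π×(1.23×10¹²)²) = 19.2 W m⁻².
Energy balance: absorbed = emitted ⇒ πR²·S(1−A) = 4πR²·σT_eq⁴, so T_eq⁴ = S(1−A)/(4σ).
T_eq = [19.2 × 0.70 / (4 × 5.67×10⁻⁸)]^(1/4) = (5.94×10⁷)^(1/4) = 87.8 K.

T_eq ≈ 87.8 K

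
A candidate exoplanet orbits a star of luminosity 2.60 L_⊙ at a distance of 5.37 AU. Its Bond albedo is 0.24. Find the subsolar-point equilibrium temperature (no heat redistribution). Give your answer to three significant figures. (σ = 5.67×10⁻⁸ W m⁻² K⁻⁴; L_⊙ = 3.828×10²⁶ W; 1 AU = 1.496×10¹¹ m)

d = 5.37 AU = 8.03×10¹¹ m.
L = 2.60 × 3.828×10²⁶ = 9.95×10²⁶ W.
Flux: S = L/(4πd²) = 9.95×10²⁶/(4π×(8.03×10¹¹)²) = 123 W m⁻².
At the subsolar point the surface absorbs S(1−A) and emits σT⁴ per unit area — no factor of 4, since only the local patch is in balance.
T = [123 × 0.76 / 5.67×10⁻⁸]^(1/4) = (1.64×10⁹)^(1/4) = 201 K.

T_ss ≈ 201 K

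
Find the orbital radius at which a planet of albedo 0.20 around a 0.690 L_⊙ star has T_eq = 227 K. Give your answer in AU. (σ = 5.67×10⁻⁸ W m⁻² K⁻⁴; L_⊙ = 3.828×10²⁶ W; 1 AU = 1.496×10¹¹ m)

L = 0.690 × 3.828×10²⁶ = 2.64×10²⁶ W.
From T_eq⁴ = L(1−A)/(16πσd²): d = √[L(1−A)/(16πσT_eq⁴)].
d = √[2.64×10²⁶ × 0.80 / (16π × 5.67×10⁻⁸ × (227)⁴)] = 1.67×10¹¹ m = 1.12 AU.

d ≈ 1.12 AU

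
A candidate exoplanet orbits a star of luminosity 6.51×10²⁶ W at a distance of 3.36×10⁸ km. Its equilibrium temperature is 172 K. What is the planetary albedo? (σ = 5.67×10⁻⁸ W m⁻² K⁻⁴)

A ≈ 0.57

d = 3.36×10⁸ km = 3.36×10¹¹ m.
Flux: S = L/(4πd²) = 6.51×10²⁶/(4π×(3.36×10¹¹)²) = 459 W m⁻².
From T_eq⁴ = S(1−A)/(4σ): 1−A = 4σT_eq⁴/S.
1−A = 4 × 5.67×10⁻⁸ × (172)⁴ / 459 = 0.433.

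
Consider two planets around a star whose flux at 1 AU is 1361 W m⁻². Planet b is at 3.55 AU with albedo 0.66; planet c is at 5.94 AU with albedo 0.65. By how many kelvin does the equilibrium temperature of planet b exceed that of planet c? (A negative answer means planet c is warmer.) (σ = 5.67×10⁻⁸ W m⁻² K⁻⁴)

ΔT ≈ 25.0 K

T_eq = [S₀(1−A)/(4σd²)]^(1/4), so T ∝ (1−A)^(1/4) / √d.
T₁ = [1361×0.34/(4×5.67×10⁻⁸×3.55²)]^(1/4) = 112.80 K.
T₂ = [1361×0.35/(4×5.67×10⁻⁸×5.94²)]^(1/4) = 87.84 K.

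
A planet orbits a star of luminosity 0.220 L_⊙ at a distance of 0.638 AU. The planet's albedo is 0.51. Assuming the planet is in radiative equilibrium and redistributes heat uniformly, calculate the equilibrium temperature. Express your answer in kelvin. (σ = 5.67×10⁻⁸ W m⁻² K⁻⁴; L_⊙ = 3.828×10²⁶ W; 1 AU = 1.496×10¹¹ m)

T_eq ≈ 200 K

d = 0.638 AU = 9.54×10¹⁰ m.
L = 0.220 × 3.828×10²⁶ = 8.42×10²⁵ W.
Flux: S = L/(4πd²) = 8.42×10²⁵/(4π×(9.54×10¹⁰)²) = 736 W m⁻².
Energy balance: absorbed = emitted ⇒ πR²·S(1−A) = 4πR²·σT_eq⁴, so T_eq⁴ = S(1−A)/(4σ).
T_eq = [736 × 0.49 / (4 × 5.67×10⁻⁸)]^(1/4) = (1.59×10⁹)^(1/4) = 200 K.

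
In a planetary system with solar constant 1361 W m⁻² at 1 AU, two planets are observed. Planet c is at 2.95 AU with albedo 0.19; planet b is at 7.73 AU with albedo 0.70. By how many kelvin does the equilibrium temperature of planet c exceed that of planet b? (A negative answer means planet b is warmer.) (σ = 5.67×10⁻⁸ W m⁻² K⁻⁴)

ΔT ≈ 79.6 K

T_eq = [S₀(1−A)/(4σd²)]^(1/4), so T ∝ (1−A)^(1/4) / √d.
T₁ = [1361×0.81/(4×5.67×10⁻⁸×2.95²)]^(1/4) = 153.73 K.
T₂ = [1361×0.30/(4×5.67×10⁻⁸×7.73²)]^(1/4) = 74.09 K.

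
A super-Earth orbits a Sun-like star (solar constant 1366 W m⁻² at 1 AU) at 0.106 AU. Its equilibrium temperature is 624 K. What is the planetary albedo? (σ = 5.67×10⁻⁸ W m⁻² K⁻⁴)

A ≈ 0.72

Flux at 0.106 AU: S = 1366/0.106² = 1.22×10⁵ W m⁻².
From T_eq⁴ = S(1−A)/(4σ): 1−A = 4σT_eq⁴/S.
1−A = 4 × 5.67×10⁻⁸ × (624)⁴ / 1.22×10⁵ = 0.283.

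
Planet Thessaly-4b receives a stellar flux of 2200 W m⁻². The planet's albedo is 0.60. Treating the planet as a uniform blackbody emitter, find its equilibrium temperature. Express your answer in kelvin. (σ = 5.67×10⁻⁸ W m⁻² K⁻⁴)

Energy balance: absorbed = emitted ⇒ πR²·S(1−A) = 4πR²·σT_eq⁴, so T_eq⁴ = S(1−A)/(4σ).
T_eq = [2200 × 0.40 / (4 × 5.67×10⁻⁸)]^(1/4) = (3.88×10⁹)^(1/4) = 250 K.

T_eq ≈ 250 K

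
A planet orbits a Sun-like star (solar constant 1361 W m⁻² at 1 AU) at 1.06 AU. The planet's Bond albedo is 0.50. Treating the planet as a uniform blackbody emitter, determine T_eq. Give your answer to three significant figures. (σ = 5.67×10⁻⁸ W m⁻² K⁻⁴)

Flux at 1.06 AU: S = 1361/1.06² = 1210 W m⁻².
Energy balance: absorbed = emitted ⇒ πR²·S(1−A) = 4πR²·σT_eq⁴, so T_eq⁴ = S(1−A)/(4σ).
T_eq = [1210 × 0.50 / (4 × 5.67×10⁻⁸)]^(1/4) = (2.67×10⁹)^(1/4) = 227 K.

T_eq ≈ 227 K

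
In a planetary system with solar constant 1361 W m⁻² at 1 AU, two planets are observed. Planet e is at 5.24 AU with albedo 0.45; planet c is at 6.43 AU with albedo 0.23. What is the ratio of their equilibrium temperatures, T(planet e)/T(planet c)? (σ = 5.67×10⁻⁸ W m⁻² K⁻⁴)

T₁/T₂ ≈ 1.018

T_eq = [S₀(1−A)/(4σd²)]^(1/4), so T ∝ (1−A)^(1/4) / √d.
T₁ = [1361×0.55/(4×5.67×10⁻⁸×5.24²)]^(1/4) = 104.71 K.
T₂ = [1361×0.77/(4×5.67×10⁻⁸×6.43²)]^(1/4) = 102.82 K.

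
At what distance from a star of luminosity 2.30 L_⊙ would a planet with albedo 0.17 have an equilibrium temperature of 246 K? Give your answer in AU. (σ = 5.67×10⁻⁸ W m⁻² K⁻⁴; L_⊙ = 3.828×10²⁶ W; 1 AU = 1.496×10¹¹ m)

d ≈ 1.77 AU

L = 2.30 × 3.828×10²⁶ = 8.80×10²⁶ W.
From T_eq⁴ = L(1−A)/(16πσd²): d = √[L(1−A)/(16πσT_eq⁴)].
d = √[8.80×10²⁶ × 0.83 / (16π × 5.67×10⁻⁸ × (246)⁴)] = 2.65×10¹¹ m = 1.77 AU.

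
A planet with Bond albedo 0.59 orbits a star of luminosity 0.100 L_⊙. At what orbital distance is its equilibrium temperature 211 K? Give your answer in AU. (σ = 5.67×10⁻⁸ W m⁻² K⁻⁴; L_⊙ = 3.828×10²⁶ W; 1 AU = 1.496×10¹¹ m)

d ≈ 0.352 AU

L = 0.100 × 3.828×10²⁶ = 3.83×10²⁵ W.
From T_eq⁴ = L(1−A)/(16πσd²): d = √[L(1−A)/(16πσT_eq⁴)].
d = √[3.83×10²⁵ × 0.41 / (16π × 5.67×10⁻⁸ × (211)⁴)] = 5.27×10¹⁰ m = 0.352 AU.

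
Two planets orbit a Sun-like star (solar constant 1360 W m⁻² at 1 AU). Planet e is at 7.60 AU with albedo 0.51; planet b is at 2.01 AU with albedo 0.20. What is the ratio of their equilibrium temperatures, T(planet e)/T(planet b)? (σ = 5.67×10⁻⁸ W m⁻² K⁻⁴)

T₁/T₂ ≈ 0.455

T_eq = [S₀(1−A)/(4σd²)]^(1/4), so T ∝ (1−A)^(1/4) / √d.
T₁ = [1360×0.49/(4×5.67×10⁻⁸×7.60²)]^(1/4) = 84.45 K.
T₂ = [1360×0.80/(4×5.67×10⁻⁸×2.01²)]^(1/4) = 185.63 K.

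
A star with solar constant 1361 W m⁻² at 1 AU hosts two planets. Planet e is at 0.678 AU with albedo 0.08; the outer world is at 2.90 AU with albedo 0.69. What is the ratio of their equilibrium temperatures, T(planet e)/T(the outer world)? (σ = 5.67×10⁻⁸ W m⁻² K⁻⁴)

T_eq = [S₀(1−A)/(4σd²)]^(1/4), so T ∝ (1−A)^(1/4) / √d.
T₁ = [1361×0.92/(4×5.67×10⁻⁸×0.678²)]^(1/4) = 331.04 K.
T₂ = [1361×0.31/(4×5.67×10⁻⁸×2.90²)]^(1/4) = 121.95 K.

T₁/T₂ ≈ 2.715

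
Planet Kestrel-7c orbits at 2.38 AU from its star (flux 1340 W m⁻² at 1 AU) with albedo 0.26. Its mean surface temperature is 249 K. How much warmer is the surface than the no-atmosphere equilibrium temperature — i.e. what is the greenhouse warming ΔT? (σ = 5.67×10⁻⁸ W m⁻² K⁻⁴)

ΔT ≈ 82.3 K

S = 1340/2.38² = 236.6 W m⁻².
T_eq = [S(1−A)/(4σ)]^(1/4) = [236.6×0.74/(4×5.67×10⁻⁸)]^(1/4) = 166.7 K.
ΔT = T_surf − T_eq = 249 − 166.7.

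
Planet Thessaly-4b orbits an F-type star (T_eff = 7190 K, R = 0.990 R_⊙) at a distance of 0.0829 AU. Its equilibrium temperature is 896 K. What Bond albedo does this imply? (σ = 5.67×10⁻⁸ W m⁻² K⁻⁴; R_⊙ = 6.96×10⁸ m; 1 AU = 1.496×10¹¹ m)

A ≈ 0.69

R_⋆ = 0.990 × 6.96×10⁸ = 6.89×10⁸ m.
d = 0.0829 AU = 1.24×10¹⁰ m.
L = 4πR_⋆²σT_⋆⁴ = 4π(6.89×10⁸)² × 5.67×10⁻⁸ × (7190)⁴ = 9.04×10²⁶ W.
S = L/(4πd²) = 4.68×10⁵ W m⁻².
From T_eq⁴ = S(1−A)/(4σ): 1−A = 4σT_eq⁴/S.
1−A = 4 × 5.67×10⁻⁸ × (896)⁴ / 4.68×10⁵ = 0.313.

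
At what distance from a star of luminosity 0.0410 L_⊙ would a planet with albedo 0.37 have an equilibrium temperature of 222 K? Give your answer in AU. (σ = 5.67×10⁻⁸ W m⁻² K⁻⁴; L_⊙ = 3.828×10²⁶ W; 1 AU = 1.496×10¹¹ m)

L = 0.0410 × 3.828×10²⁶ = 1.57×10²⁵ W.
From T_eq⁴ = L(1−A)/(16πσd²): d = √[L(1−A)/(16πσT_eq⁴)].
d = √[1.57×10²⁵ × 0.63 / (16π × 5.67×10⁻⁸ × (222)⁴)] = 3.78×10¹⁰ m = 0.253 AU.

d ≈ 0.253 AU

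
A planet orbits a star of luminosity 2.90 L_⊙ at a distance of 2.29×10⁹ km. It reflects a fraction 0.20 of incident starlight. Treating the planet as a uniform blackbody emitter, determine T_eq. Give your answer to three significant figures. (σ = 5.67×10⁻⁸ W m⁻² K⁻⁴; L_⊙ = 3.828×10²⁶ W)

d = 2.29×10⁹ km = 2.29×10¹² m.
L = 2.90 × 3.828×10²⁶ = 1.11×10²⁷ W.
Flux: S = L/(4πd²) = 1.11×10²⁷/(4π×(2.29×10¹²)²) = 16.8 W m⁻².
Energy balance: absorbed = emitted ⇒ πR²·S(1−A) = 4πR²·σT_eq⁴, so T_eq⁴ = S(1−A)/(4σ).
T_eq = [16.8 × 0.80 / (4 × 5.67×10⁻⁸)]^(1/4) = (5.94×10⁷)^(1/4) = 87.8 K.

T_eq ≈ 87.8 K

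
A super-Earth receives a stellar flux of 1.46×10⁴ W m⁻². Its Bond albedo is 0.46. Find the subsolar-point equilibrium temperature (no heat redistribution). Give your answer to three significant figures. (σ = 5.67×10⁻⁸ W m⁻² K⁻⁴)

T_ss ≈ 611 K

At the subsolar point the surface absorbs S(1−A) and emits σT⁴ per unit area — no factor of 4, since only the local patch is in balance.
T = [1.46×10⁴ × 0.54 / 5.67×10⁻⁸]^(1/4) = (1.39×10¹¹)^(1/4) = 611 K.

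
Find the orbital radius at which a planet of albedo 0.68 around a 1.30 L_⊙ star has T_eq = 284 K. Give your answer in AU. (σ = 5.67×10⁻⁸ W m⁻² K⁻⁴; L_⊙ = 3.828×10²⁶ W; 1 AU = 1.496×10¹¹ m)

L = 1.30 × 3.828×10²⁶ = 4.98×10²⁶ W.
From T_eq⁴ = L(1−A)/(16πσd²): d = √[L(1−A)/(16πσT_eq⁴)].
d = √[4.98×10²⁶ × 0.32 / (16π × 5.67×10⁻⁸ × (284)⁴)] = 9.27×10¹⁰ m = 0.619 AU.

d ≈ 0.619 AU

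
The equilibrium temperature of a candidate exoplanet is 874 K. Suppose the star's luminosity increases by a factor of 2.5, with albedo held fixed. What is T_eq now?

T_eq ∝ L^(1/4) · d^(−1/2).
T′ = 874 × 2.5^(1/4) = 1100 K.

T_eq ≈ 1100 K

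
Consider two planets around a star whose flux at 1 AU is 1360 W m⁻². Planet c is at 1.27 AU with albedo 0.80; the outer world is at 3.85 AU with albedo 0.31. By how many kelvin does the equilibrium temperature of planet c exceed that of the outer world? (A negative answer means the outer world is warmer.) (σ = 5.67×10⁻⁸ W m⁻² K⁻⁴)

T_eq = [S₀(1−A)/(4σd²)]^(1/4), so T ∝ (1−A)^(1/4) / √d.
T₁ = [1360×0.20/(4×5.67×10⁻⁸×1.27²)]^(1/4) = 165.13 K.
T₂ = [1360×0.69/(4×5.67×10⁻⁸×3.85²)]^(1/4) = 129.26 K.

ΔT ≈ 35.9 K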